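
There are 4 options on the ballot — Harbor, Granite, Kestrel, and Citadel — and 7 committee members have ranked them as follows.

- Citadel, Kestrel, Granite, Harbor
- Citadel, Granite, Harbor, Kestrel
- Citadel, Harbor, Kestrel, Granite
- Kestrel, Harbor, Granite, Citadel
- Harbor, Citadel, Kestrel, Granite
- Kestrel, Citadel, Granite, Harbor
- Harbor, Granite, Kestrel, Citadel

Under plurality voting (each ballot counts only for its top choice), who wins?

Citadel

First-place vote totals:
  Harbor: 2
  Granite: 0
  Kestrel: 2
  Citadel: 3
Citadel has the most first-place votes.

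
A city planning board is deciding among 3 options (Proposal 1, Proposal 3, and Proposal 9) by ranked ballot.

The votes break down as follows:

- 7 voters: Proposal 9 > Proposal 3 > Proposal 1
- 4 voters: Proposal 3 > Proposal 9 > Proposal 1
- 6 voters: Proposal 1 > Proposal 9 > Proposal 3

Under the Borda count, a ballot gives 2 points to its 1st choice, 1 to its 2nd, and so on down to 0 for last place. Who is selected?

Borda scores:
  Proposal 1: 7·0 + 4·0 + 6·2 = 12
  Proposal 3: 7·1 + 4·2 + 6·0 = 15
  Proposal 9: 7·2 + 4·1 + 6·1 = 24
Proposal 9 has the highest total.

Proposal 9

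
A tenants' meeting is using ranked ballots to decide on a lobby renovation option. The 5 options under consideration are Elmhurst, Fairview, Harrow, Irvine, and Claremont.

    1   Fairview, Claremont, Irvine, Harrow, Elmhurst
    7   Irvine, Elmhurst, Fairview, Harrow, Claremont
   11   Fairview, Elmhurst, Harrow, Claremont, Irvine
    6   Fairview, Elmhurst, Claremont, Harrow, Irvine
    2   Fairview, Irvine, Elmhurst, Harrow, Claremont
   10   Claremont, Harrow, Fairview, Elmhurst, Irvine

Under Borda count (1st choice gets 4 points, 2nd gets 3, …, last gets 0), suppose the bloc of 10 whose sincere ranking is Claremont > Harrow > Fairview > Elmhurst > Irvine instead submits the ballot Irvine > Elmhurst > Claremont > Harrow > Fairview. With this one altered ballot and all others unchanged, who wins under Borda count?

Borda totals with the altered ballot: Elmhurst 106, Fairview 94, Harrow 48, Irvine 76, Claremont 46.
The switch changes the winner from Fairview to Elmhurst.

Elmhurst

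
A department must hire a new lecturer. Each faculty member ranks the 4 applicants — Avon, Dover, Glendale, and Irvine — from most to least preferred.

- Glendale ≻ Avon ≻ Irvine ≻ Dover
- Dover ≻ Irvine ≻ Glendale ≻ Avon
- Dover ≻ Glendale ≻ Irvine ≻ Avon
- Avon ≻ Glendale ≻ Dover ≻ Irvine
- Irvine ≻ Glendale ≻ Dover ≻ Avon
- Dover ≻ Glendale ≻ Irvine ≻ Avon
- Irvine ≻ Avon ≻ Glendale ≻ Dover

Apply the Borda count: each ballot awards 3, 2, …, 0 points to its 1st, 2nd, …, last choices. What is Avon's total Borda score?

7

Borda scores:
  Avon: 2 + 0 + 0 + 3 + 0 + 0 + 2 = 7
  Dover: 0 + 3 + 3 + 1 + 1 + 3 + 0 = 11
  Glendale: 3 + 1 + 2 + 2 + 2 + 2 + 1 = 13
  Irvine: 1 + 2 + 1 + 0 + 3 + 1 + 3 = 11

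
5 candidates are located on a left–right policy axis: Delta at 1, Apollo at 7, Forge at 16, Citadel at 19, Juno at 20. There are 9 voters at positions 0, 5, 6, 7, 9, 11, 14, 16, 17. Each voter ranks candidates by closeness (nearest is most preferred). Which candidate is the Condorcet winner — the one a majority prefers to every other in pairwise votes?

With single-peaked preferences on a line, the Condorcet winner is the candidate closest to the median voter.
The median voter (position 9) is closest to Apollo at 7.
Check: Apollo vs Juno — voters closer to Apollo: 6 of 9.

Apollo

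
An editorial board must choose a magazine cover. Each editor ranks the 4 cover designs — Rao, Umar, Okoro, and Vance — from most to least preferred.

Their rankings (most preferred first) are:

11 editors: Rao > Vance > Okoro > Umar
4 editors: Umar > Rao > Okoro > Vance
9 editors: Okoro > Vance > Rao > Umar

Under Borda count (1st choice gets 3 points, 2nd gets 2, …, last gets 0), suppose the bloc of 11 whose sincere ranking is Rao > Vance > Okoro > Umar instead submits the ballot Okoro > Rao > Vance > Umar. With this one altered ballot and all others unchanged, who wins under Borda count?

Okoro

Borda totals with the altered ballot: Rao 39, Umar 12, Okoro 64, Vance 29.
The switch changes the winner from Rao to Okoro.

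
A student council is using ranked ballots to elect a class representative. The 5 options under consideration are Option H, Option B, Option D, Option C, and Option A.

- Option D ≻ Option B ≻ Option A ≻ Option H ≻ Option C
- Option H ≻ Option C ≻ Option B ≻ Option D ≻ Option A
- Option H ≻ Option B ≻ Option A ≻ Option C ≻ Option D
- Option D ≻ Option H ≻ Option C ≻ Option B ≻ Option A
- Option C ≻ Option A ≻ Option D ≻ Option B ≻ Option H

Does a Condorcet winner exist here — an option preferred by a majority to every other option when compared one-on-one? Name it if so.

Head-to-head results (5 voters total):
Option H vs Option B: Option H wins 3–2.
Option H vs Option D: Option D wins 3–2.
Option H vs Option C: Option H wins 4–1.
Option H vs Option A: Option H wins 3–2.
Option B vs Option D: Option D wins 3–2.
Option B vs Option C: Option C wins 3–2.
Option B vs Option A: Option B wins 4–1.
Option D vs Option C: Option C wins 3–2.
Option D vs Option A: Option D wins 3–2.
Option C vs Option A: Option C wins 3–2.
No candidate beats all others: Option H beats Option C beats Option D beats Option H, a majority cycle.

No Condorcet winner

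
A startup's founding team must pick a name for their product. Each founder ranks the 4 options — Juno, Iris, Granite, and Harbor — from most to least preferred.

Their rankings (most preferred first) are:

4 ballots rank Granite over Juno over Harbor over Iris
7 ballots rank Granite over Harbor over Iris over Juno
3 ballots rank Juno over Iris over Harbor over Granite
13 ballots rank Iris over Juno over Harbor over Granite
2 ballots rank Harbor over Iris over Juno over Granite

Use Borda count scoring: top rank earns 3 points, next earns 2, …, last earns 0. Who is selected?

Borda scores:
  Juno: 4·2 + 7·0 + 3·3 + 13·2 + 2·1 = 45
  Iris: 4·0 + 7·1 + 3·2 + 13·3 + 2·2 = 56
  Granite: 4·3 + 7·3 + 3·0 + 13·0 + 2·0 = 33
  Harbor: 4·1 + 7·2 + 3·1 + 13·1 + 2·3 = 40
Iris has the highest total.

Iris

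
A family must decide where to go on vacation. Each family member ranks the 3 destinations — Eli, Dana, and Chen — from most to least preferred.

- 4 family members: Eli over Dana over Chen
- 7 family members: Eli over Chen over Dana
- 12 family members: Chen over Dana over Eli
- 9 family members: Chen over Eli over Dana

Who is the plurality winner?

First-place vote totals:
  Eli: 11
  Dana: 0
  Chen: 21
Chen has the most first-place votes.

Chen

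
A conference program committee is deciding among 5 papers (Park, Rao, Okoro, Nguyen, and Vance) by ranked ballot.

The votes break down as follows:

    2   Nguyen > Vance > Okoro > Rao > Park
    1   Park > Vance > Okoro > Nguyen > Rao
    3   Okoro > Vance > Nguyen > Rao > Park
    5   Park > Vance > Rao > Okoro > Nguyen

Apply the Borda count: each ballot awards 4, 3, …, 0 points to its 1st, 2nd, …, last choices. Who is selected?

Vance

Borda scores:
  Park: 2·0 + 4 + 3·0 + 5·4 = 24
  Rao: 2·1 + 0 + 3·1 + 5·2 = 15
  Okoro: 2·2 + 2 + 3·4 + 5·1 = 23
  Nguyen: 2·4 + 1 + 3·2 + 5·0 = 15
  Vance: 2·3 + 3 + 3·3 + 5·3 = 33
Vance has the highest total.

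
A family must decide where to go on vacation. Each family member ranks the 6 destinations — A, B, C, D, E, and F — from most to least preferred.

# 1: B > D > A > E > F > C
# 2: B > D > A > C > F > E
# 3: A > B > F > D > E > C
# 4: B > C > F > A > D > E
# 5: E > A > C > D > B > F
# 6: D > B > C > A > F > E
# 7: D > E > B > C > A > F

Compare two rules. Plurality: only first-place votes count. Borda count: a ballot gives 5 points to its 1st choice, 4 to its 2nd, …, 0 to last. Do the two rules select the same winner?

Yes

Plurality first-place counts: A 1, B 3, C 0, D 2, E 1, F 0 → B.
Borda totals: A 20, B 27, C 14, D 23, E 12, F 9 → B.
The two rules agree on B.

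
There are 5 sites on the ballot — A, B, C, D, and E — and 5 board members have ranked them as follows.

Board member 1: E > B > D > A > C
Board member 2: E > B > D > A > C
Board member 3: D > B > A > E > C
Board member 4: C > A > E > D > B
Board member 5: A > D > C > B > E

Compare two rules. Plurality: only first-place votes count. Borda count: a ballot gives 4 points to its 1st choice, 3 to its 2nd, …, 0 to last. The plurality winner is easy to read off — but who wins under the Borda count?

D

Plurality first-place counts: A 1, B 0, C 1, D 1, E 2 → E.
Borda totals: A 11, B 10, C 6, D 12, E 11 → D.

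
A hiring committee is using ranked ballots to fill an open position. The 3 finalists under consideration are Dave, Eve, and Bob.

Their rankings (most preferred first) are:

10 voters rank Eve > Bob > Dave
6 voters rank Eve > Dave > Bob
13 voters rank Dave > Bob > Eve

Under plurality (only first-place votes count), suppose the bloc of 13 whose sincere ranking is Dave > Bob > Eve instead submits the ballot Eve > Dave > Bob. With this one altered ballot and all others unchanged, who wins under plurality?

Eve

First-place totals with the altered ballot: Dave 0, Eve 29, Bob 0.
The winner is unchanged: still Eve.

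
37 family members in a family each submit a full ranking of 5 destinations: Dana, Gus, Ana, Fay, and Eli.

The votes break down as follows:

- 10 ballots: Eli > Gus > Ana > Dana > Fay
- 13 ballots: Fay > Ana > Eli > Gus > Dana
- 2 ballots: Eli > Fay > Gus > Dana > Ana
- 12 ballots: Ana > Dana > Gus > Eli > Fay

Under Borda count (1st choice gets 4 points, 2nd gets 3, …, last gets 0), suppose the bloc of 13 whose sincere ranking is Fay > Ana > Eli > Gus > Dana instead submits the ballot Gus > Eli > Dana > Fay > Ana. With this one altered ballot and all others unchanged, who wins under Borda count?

Borda totals with the altered ballot: Dana 74, Gus 110, Ana 68, Fay 19, Eli 99.
The switch changes the winner from Ana to Gus.

Gus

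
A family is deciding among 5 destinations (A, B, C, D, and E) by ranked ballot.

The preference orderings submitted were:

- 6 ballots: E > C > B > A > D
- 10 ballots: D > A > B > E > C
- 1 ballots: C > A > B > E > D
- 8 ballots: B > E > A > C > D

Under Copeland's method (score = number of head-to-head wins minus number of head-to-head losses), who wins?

B

Pairwise results:
  A vs B: B wins 14–11.
  A vs C: A wins 18–7.
  A vs D: A wins 15–10.
  A vs E: E wins 14–11.
  B vs C: B wins 18–7.
  B vs D: B wins 15–10.
  B vs E: B wins 19–6.
  C vs D: C wins 15–10.
  C vs E: E wins 24–1.
  D vs E: E wins 15–10.
Copeland scores (wins − losses):
  A: 2 − 2 = 0
  B: 4 − 0 = 4
  C: 1 − 3 = -2
  D: 0 − 4 = -4
  E: 3 − 1 = 2
B has the best Copeland score.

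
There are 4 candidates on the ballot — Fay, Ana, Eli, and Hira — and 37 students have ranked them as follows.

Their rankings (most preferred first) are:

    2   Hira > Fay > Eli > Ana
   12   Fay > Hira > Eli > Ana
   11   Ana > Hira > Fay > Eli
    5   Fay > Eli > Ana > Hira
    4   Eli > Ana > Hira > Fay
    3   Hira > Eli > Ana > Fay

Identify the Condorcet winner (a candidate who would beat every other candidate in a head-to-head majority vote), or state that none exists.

No Condorcet winner

Head-to-head results (37 voters total):
Fay vs Ana: Fay wins 19–18.
Fay vs Eli: Fay wins 30–7.
Fay vs Hira: Hira wins 20–17.
Ana vs Eli: Eli wins 26–11.
Ana vs Hira: Ana wins 20–17.
Eli vs Hira: Hira wins 28–9.
No candidate beats all others: Fay beats Ana beats Hira beats Fay, a majority cycle.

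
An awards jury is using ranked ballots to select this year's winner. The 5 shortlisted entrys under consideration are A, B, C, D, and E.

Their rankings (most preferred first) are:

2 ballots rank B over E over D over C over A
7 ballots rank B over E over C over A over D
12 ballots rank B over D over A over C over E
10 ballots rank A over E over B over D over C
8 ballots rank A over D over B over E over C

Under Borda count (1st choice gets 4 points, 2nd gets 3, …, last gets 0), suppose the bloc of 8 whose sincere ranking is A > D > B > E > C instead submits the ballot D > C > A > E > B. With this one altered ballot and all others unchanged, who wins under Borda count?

Borda totals with the altered ballot: A 87, B 104, C 52, D 82, E 65.
The winner is unchanged: still B.

B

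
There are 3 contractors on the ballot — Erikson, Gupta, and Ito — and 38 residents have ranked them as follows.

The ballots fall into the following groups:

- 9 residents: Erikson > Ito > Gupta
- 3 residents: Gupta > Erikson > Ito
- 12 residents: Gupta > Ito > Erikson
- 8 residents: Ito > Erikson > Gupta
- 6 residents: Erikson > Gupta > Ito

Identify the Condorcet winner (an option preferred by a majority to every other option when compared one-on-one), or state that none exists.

No Condorcet winner

Head-to-head results (38 voters total):
Erikson vs Gupta: Erikson wins 23–15.
Erikson vs Ito: Ito wins 20–18.
Gupta vs Ito: Gupta wins 21–17.
No candidate beats all others: Erikson beats Gupta beats Ito beats Erikson, a majority cycle.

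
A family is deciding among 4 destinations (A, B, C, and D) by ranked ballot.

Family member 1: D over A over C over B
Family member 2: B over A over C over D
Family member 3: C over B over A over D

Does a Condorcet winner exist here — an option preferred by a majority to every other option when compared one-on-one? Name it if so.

Head-to-head results (3 voters total):
A vs B: B wins 2–1.
A vs C: A wins 2–1.
A vs D: A wins 2–1.
B vs C: C wins 2–1.
B vs D: B wins 2–1.
C vs D: C wins 2–1.
No candidate beats all others: A beats C beats B beats A, a majority cycle.

None — there is no Condorcet winner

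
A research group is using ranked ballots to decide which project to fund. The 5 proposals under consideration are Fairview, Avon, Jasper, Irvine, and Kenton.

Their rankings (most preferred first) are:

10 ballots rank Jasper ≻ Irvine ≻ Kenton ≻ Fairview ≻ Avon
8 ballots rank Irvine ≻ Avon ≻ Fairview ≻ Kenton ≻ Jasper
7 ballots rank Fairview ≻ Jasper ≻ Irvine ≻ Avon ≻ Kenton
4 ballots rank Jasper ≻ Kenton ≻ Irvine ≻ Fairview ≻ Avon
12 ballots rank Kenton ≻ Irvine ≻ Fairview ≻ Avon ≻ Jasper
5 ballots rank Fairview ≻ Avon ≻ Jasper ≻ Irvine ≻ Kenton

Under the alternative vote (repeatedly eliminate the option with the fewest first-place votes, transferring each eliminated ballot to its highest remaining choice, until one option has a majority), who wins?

Fairview

Round 1: Jasper 14, Fairview 12, Kenton 12, Irvine 8, Avon 0. Avon has the fewest and is eliminated.
Round 2: Jasper 14, Fairview 12, Kenton 12, Irvine 8. Irvine has the fewest and is eliminated.
Round 3: Fairview 20, Jasper 14, Kenton 12. Kenton has the fewest and is eliminated.
Round 4: Fairview 32, Jasper 14. Fairview has a majority.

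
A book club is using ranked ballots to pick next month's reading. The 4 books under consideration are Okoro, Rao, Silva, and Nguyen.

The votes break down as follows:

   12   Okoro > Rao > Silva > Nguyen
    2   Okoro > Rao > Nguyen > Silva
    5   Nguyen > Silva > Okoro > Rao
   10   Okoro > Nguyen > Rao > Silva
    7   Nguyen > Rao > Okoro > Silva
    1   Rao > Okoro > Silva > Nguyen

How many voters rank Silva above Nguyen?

Ballots ranking Silva above Nguyen: 12+1 = 13.
Ballots ranking Nguyen above Silva: 2+5+10+7 = 24.
So 13 of 37 voters prefer Silva to Nguyen.

13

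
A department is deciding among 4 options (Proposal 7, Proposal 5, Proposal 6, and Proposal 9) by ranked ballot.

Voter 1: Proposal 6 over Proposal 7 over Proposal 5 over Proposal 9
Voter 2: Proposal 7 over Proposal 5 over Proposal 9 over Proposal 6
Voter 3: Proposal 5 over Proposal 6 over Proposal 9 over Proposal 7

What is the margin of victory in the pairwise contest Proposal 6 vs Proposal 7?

Ballots ranking Proposal 6 above Proposal 7: 2.
Ballots ranking Proposal 7 above Proposal 6: 1.
Proposal 6 wins 2–1, a margin of 1.

1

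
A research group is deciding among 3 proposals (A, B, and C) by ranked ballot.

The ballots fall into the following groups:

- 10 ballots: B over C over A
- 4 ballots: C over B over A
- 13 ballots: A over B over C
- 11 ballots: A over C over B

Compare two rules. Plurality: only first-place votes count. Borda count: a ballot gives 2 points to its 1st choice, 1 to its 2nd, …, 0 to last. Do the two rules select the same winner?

Yes

Plurality first-place counts: A 24, B 10, C 4 → A.
Borda totals: A 48, B 37, C 29 → A.
The two rules agree on A.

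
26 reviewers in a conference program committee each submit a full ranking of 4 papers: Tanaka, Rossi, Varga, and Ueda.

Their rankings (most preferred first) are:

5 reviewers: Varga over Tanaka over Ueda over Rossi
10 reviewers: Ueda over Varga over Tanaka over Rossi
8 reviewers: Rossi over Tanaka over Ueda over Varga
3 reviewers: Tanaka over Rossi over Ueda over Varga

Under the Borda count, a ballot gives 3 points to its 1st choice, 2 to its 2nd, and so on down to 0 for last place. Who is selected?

Ueda

Borda scores:
  Tanaka: 5·2 + 10·1 + 8·2 + 3·3 = 45
  Rossi: 5·0 + 10·0 + 8·3 + 3·2 = 30
  Varga: 5·3 + 10·2 + 8·0 + 3·0 = 35
  Ueda: 5·1 + 10·3 + 8·1 + 3·1 = 46
Ueda has the highest total.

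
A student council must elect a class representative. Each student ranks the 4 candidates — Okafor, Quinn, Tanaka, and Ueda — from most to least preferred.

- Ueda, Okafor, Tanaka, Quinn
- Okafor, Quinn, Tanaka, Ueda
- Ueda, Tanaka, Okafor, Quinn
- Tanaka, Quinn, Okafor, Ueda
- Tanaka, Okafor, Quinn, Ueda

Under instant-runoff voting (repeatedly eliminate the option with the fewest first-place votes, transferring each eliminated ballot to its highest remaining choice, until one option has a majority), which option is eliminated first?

Round 1: Tanaka 2, Ueda 2, Okafor 1, Quinn 0. Quinn has the fewest and is eliminated.
Round 2: Tanaka 2, Ueda 2, Okafor 1. Okafor has the fewest and is eliminated.
Round 3: Tanaka 3, Ueda 2. Tanaka has a majority.

Quinn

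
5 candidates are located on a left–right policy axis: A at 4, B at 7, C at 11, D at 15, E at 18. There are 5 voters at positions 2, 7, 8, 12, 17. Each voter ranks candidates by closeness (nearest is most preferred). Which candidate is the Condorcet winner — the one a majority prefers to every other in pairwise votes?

B

With single-peaked preferences on a line, the Condorcet winner is the candidate closest to the median voter.
The median voter (position 8) is closest to B at 7.
Check: B vs C — voters closer to B: 3 of 5.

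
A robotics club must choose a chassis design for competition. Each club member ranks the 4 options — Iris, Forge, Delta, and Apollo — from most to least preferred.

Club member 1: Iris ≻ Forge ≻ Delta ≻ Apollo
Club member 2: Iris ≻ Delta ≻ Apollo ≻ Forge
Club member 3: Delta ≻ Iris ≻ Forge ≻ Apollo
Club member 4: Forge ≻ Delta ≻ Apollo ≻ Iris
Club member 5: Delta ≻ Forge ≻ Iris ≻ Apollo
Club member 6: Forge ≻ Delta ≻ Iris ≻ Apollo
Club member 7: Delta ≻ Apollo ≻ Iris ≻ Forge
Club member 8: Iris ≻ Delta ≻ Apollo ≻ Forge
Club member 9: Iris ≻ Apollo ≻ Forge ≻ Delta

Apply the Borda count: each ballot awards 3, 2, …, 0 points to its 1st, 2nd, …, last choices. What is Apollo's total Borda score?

7

Borda scores:
  Iris: 3 + 3 + 2 + 0 + 1 + 1 + 1 + 3 + 3 = 17
  Forge: 2 + 0 + 1 + 3 + 2 + 3 + 0 + 0 + 1 = 12
  Delta: 1 + 2 + 3 + 2 + 3 + 2 + 3 + 2 + 0 = 18
  Apollo: 0 + 1 + 0 + 1 + 0 + 0 + 2 + 1 + 2 = 7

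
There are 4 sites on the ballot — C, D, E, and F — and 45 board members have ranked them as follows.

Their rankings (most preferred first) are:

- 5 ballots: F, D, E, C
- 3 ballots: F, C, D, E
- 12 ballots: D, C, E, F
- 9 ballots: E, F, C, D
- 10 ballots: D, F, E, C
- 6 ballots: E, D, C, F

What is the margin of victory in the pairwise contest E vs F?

Ballots ranking E above F: 12+9+6 = 27.
Ballots ranking F above E: 5+3+10 = 18.
E wins 27–18, a margin of 9.

9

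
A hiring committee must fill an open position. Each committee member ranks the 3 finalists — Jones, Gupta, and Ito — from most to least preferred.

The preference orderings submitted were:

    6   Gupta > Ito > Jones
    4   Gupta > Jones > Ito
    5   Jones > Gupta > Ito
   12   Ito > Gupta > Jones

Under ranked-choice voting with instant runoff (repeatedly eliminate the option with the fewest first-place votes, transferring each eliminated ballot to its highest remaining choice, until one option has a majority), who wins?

Gupta

Round 1: Ito 12, Gupta 10, Jones 5. Jones has the fewest and is eliminated.
Round 2: Gupta 15, Ito 12. Gupta has a majority.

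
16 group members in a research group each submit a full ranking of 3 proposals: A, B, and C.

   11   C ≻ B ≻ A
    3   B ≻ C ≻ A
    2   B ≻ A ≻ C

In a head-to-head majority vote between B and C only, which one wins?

Ballots ranking B above C: 3+2 = 5.
Ballots ranking C above B: 11.
C wins the head-to-head, 11–5.

C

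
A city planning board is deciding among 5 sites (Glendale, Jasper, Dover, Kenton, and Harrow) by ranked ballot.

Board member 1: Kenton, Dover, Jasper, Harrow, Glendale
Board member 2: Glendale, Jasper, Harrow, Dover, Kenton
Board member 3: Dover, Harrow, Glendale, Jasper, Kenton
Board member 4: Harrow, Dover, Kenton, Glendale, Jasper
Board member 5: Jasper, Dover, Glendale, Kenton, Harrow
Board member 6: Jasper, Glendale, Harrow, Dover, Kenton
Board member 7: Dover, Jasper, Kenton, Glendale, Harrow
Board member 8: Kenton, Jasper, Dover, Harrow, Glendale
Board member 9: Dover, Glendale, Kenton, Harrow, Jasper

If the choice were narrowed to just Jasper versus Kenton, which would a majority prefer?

Ballots ranking Jasper above Kenton: 5.
Ballots ranking Kenton above Jasper: 4.
Jasper wins the head-to-head, 5–4.

Jasper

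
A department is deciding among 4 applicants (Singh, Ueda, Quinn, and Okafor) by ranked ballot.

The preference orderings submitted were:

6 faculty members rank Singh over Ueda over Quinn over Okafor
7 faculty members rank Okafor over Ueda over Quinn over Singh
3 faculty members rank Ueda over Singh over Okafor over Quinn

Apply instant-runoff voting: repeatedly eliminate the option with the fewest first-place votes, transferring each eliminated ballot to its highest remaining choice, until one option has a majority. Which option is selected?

Singh

Round 1: Okafor 7, Singh 6, Ueda 3, Quinn 0. Quinn has the fewest and is eliminated.
Round 2: Okafor 7, Singh 6, Ueda 3. Ueda has the fewest and is eliminated.
Round 3: Singh 9, Okafor 7. Singh has a majority.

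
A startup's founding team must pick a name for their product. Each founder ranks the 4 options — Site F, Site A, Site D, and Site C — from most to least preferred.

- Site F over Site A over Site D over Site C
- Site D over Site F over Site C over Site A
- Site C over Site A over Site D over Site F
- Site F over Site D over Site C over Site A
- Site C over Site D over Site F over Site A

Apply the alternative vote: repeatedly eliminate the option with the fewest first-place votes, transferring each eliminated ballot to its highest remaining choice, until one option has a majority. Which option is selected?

Round 1: Site F 2, Site C 2, Site D 1, Site A 0. Site A has the fewest and is eliminated.
Round 2: Site F 2, Site C 2, Site D 1. Site D has the fewest and is eliminated.
Round 3: Site F 3, Site C 2. Site F has a majority.

Site F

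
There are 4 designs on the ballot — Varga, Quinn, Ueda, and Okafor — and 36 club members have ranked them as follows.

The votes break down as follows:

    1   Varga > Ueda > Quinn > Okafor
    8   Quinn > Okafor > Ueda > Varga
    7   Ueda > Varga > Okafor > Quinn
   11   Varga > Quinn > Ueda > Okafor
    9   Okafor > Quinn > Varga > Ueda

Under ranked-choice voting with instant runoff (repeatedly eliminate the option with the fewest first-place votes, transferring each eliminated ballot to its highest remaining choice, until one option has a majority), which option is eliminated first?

Ueda

Round 1: Varga 12, Okafor 9, Quinn 8, Ueda 7. Ueda has the fewest and is eliminated.
Round 2: Varga 19, Okafor 9, Quinn 8. Varga has a majority.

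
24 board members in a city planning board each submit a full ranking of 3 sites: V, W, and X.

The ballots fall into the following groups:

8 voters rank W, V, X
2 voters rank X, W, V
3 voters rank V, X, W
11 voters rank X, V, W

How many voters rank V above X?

11

Ballots ranking V above X: 8+3 = 11.
Ballots ranking X above V: 2+11 = 13.
So 11 of 24 voters prefer V to X.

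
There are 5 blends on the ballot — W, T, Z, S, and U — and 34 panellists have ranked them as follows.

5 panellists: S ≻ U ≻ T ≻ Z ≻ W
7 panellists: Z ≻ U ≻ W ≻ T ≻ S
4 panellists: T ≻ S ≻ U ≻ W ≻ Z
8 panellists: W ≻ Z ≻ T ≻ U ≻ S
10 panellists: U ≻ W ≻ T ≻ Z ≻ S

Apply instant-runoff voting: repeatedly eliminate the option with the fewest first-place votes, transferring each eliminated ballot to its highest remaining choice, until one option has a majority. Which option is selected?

Round 1: U 10, W 8, Z 7, S 5, T 4. T has the fewest and is eliminated.
Round 2: U 10, S 9, W 8, Z 7. Z has the fewest and is eliminated.
Round 3: U 17, S 9, W 8. W has the fewest and is eliminated.
Round 4: U 25, S 9. U has a majority.

U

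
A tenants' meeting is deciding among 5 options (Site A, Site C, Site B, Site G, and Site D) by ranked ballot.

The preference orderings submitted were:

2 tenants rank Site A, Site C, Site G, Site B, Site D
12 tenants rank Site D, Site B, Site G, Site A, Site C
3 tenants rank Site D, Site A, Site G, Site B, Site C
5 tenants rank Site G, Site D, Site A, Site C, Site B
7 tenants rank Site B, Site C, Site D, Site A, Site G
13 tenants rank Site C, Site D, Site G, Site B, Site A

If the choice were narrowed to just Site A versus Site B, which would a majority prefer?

Site B

Ballots ranking Site A above Site B: 2+3+5 = 10.
Ballots ranking Site B above Site A: 12+7+13 = 32.
Site B wins the head-to-head, 32–10.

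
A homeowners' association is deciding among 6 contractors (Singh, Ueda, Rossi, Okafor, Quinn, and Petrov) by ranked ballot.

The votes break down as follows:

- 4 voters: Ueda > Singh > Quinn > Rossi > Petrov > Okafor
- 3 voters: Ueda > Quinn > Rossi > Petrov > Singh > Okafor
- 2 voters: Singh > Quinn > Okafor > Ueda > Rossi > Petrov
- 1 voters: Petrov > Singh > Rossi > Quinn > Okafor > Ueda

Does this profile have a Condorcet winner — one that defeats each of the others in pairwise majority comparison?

Yes

Head-to-head results (10 voters total):
Singh vs Ueda: Ueda wins 7–3.
Singh vs Rossi: Singh wins 7–3.
Singh vs Okafor: Singh wins 10–0.
Singh vs Quinn: Singh wins 7–3.
Singh vs Petrov: Singh wins 6–4.
Ueda vs Rossi: Ueda wins 9–1.
Ueda vs Okafor: Ueda wins 7–3.
Ueda vs Quinn: Ueda wins 7–3.
Ueda vs Petrov: Ueda wins 9–1.
Rossi vs Okafor: Rossi wins 8–2.
Rossi vs Quinn: Quinn wins 9–1.
Rossi vs Petrov: Rossi wins 9–1.
Okafor vs Quinn: Quinn wins 10–0.
Okafor vs Petrov: Petrov wins 8–2.
Quinn vs Petrov: Quinn wins 9–1.
Ueda beats each rival — Singh (7–3), Rossi (9–1), Okafor (7–3), Quinn (7–3), Petrov (9–1) — so Ueda is the Condorcet winner.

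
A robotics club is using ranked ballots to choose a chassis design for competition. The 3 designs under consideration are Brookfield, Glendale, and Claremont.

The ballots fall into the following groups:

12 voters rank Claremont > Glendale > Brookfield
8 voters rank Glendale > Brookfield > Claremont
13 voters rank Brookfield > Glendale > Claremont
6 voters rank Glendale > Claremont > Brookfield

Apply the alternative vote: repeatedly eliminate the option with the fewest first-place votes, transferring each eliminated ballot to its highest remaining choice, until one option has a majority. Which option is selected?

Glendale

Round 1: Glendale 14, Brookfield 13, Claremont 12. Claremont has the fewest and is eliminated.
Round 2: Glendale 26, Brookfield 13. Glendale has a majority.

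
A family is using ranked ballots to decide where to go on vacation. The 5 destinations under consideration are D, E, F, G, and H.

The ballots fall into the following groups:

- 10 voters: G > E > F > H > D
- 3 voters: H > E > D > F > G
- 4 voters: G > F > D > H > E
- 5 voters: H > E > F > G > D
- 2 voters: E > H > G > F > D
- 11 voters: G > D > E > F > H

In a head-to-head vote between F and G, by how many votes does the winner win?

Ballots ranking F above G: 3+5 = 8.
Ballots ranking G above F: 10+4+2+11 = 27.
G wins 27–8, a margin of 19.

19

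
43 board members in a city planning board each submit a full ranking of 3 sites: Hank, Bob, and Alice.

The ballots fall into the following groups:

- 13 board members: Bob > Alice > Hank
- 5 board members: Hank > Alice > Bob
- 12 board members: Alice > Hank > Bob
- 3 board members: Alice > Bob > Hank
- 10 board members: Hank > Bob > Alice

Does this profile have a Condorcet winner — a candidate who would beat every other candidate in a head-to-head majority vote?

Head-to-head results (43 voters total):
Hank vs Bob: Hank wins 27–16.
Hank vs Alice: Alice wins 28–15.
Bob vs Alice: Bob wins 23–20.
No candidate beats all others: Hank beats Bob beats Alice beats Hank, a majority cycle.

No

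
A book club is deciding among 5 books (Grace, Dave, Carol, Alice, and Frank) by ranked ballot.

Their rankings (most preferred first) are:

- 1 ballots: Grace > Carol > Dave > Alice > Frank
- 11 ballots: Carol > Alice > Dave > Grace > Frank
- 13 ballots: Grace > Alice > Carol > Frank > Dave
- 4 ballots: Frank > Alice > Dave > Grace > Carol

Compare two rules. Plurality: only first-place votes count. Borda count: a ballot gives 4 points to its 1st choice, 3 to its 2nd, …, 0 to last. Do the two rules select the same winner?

Plurality first-place counts: Grace 14, Dave 0, Carol 11, Alice 0, Frank 4 → Grace.
Borda totals: Grace 71, Dave 32, Carol 73, Alice 85, Frank 29 → Alice.
The two rules disagree: plurality picks Grace, Borda picks Alice.

No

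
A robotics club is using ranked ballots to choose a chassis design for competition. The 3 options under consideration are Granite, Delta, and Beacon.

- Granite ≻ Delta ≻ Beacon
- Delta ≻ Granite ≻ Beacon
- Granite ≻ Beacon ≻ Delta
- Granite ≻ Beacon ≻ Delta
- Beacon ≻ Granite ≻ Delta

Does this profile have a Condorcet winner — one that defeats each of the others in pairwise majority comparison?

Head-to-head results (5 voters total):
Granite vs Delta: Granite wins 4–1.
Granite vs Beacon: Granite wins 4–1.
Delta vs Beacon: Beacon wins 3–2.
Granite beats each rival — Delta (4–1), Beacon (4–1) — so Granite is the Condorcet winner.

Yes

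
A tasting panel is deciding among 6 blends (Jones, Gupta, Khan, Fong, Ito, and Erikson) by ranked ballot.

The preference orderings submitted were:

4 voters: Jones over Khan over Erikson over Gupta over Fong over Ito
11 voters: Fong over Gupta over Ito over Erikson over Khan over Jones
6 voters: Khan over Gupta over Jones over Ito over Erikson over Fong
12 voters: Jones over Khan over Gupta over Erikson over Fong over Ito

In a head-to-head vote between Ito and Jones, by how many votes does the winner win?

11

Ballots ranking Ito above Jones: 11.
Ballots ranking Jones above Ito: 4+6+12 = 22.
Jones wins 22–11, a margin of 11.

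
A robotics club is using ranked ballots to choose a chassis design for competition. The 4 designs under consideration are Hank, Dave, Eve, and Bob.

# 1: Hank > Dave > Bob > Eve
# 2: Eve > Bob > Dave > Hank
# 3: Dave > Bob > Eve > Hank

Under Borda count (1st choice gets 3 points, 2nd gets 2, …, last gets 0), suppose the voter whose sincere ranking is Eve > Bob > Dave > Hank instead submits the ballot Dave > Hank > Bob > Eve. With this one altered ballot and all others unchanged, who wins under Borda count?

Borda totals with the altered ballot: Hank 5, Dave 8, Eve 1, Bob 4.
The winner is unchanged: still Dave.

Dave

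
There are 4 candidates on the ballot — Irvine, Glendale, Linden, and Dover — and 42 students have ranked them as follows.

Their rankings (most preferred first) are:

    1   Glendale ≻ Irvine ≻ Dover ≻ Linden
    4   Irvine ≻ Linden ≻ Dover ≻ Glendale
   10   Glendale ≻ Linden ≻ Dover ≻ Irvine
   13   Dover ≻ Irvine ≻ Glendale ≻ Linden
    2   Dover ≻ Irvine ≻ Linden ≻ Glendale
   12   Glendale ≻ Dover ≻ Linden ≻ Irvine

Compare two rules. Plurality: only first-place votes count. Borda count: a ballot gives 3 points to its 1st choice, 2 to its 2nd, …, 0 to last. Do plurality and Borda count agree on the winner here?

Plurality first-place counts: Irvine 4, Glendale 23, Linden 0, Dover 15 → Glendale.
Borda totals: Irvine 44, Glendale 82, Linden 42, Dover 84 → Dover.
The two rules disagree: plurality picks Glendale, Borda picks Dover.

No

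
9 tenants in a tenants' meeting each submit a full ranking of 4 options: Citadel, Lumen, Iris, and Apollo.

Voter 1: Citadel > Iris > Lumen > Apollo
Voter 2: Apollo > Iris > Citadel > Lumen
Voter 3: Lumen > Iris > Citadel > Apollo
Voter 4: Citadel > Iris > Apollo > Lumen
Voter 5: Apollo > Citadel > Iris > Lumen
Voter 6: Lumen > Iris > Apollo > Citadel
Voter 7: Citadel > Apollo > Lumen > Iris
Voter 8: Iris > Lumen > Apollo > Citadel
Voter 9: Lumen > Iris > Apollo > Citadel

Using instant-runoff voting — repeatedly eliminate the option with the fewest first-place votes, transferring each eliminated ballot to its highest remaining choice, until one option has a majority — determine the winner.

Round 1: Citadel 3, Lumen 3, Apollo 2, Iris 1. Iris has the fewest and is eliminated.
Round 2: Lumen 4, Citadel 3, Apollo 2. Apollo has the fewest and is eliminated.
Round 3: Citadel 5, Lumen 4. Citadel has a majority.

Citadel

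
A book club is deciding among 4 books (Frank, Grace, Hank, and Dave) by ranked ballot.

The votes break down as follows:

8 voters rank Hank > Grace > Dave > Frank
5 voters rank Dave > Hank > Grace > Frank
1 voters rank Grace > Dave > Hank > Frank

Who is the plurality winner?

Hank

First-place vote totals:
  Frank: 0
  Grace: 1
  Hank: 8
  Dave: 5
Hank has the most first-place votes.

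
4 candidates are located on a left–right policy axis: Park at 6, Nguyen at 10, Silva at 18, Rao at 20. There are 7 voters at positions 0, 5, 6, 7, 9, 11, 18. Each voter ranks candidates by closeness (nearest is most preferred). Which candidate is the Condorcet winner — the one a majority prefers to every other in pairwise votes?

Park

With single-peaked preferences on a line, the Condorcet winner is the candidate closest to the median voter.
The median voter (position 7) is closest to Park at 6.
Check: Park vs Nguyen — voters closer to Park: 4 of 7.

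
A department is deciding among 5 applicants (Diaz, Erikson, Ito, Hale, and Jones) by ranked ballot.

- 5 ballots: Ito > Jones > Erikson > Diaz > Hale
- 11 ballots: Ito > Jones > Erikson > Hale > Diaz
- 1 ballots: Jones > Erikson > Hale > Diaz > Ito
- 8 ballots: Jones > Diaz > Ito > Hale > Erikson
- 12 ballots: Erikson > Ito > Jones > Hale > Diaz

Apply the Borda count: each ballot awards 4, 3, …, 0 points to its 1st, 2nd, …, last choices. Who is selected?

Ito

Borda scores:
  Diaz: 5·1 + 11·0 + 1 + 8·3 + 12·0 = 30
  Erikson: 5·2 + 11·2 + 3 + 8·0 + 12·4 = 83
  Ito: 5·4 + 11·4 + 0 + 8·2 + 12·3 = 116
  Hale: 5·0 + 11·1 + 2 + 8·1 + 12·1 = 33
  Jones: 5·3 + 11·3 + 4 + 8·4 + 12·2 = 108
Ito has the highest total.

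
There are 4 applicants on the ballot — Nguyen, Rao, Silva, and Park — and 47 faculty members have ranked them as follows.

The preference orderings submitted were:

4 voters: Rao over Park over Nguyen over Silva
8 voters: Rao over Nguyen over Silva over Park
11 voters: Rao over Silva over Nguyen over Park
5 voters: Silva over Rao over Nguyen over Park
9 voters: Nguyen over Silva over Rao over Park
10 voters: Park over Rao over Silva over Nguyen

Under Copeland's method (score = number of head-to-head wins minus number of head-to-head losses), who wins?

Pairwise results:
  Nguyen vs Rao: Rao wins 38–9.
  Nguyen vs Silva: Silva wins 26–21.
  Nguyen vs Park: Nguyen wins 33–14.
  Rao vs Silva: Rao wins 33–14.
  Rao vs Park: Rao wins 37–10.
  Silva vs Park: Silva wins 33–14.
Copeland scores (wins − losses):
  Nguyen: 1 − 2 = -1
  Rao: 3 − 0 = 3
  Silva: 2 − 1 = 1
  Park: 0 − 3 = -3
Rao has the best Copeland score.

Rao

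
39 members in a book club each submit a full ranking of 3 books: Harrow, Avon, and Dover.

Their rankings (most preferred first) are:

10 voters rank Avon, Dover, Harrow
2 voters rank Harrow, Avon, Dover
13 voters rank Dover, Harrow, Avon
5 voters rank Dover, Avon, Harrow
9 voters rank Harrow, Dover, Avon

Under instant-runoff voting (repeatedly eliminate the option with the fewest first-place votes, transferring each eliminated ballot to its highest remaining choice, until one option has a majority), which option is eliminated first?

Round 1: Dover 18, Harrow 11, Avon 10. Avon has the fewest and is eliminated.
Round 2: Dover 28, Harrow 11. Dover has a majority.

Avon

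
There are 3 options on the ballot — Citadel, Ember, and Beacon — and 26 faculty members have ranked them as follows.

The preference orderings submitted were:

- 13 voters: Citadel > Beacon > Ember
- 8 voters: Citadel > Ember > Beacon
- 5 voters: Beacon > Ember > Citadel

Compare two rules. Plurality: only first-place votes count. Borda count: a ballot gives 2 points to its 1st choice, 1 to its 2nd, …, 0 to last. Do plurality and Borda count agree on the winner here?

Yes

Plurality first-place counts: Citadel 21, Ember 0, Beacon 5 → Citadel.
Borda totals: Citadel 42, Ember 13, Beacon 23 → Citadel.
The two rules agree on Citadel.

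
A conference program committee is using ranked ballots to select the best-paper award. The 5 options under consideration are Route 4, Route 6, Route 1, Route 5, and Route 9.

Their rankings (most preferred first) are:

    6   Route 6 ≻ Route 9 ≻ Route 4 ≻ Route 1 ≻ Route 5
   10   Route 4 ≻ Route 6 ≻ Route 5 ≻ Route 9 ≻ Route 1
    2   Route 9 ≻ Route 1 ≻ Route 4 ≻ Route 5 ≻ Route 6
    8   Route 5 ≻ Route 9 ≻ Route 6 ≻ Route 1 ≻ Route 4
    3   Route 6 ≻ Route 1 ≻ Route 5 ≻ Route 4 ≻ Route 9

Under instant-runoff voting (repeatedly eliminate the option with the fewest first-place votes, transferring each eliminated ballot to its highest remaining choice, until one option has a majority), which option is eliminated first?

Round 1: Route 4 10, Route 6 9, Route 5 8, Route 9 2, Route 1 0. Route 1 has the fewest and is eliminated.
Round 2: Route 4 10, Route 6 9, Route 5 8, Route 9 2. Route 9 has the fewest and is eliminated.
Round 3: Route 4 12, Route 6 9, Route 5 8. Route 5 has the fewest and is eliminated.
Round 4: Route 6 17, Route 4 12. Route 6 has a majority.

Route 1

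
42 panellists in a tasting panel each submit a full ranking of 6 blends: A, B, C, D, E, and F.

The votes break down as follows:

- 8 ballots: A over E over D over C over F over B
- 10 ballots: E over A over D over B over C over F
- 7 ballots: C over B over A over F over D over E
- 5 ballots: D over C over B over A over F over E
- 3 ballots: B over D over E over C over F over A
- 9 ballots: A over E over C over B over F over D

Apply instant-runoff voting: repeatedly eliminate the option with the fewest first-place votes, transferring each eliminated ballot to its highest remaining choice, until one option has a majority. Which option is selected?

Round 1: A 17, E 10, C 7, D 5, B 3, F 0. F has the fewest and is eliminated.
Round 2: A 17, E 10, C 7, D 5, B 3. B has the fewest and is eliminated.
Round 3: A 17, E 10, D 8, C 7. C has the fewest and is eliminated.
Round 4: A 24, E 10, D 8. A has a majority.

A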